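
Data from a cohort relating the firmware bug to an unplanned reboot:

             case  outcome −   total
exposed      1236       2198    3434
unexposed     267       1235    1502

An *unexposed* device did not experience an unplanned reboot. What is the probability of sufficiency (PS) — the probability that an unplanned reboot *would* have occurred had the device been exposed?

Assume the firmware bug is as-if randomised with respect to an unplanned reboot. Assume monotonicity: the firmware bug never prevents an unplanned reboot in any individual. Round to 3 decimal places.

PS ≈ 0.222

p₁ = P(outcome | exposed) = 1236/3434 = 0.35993
p₀ = P(outcome | unexposed) = 267/1502 = 0.17776
Under exogeneity and monotonicity, PS = (p₁ − p₀)/(1 − p₀).
PS = (0.35993 − 0.17776) / 0.82224 ≈ 0.2216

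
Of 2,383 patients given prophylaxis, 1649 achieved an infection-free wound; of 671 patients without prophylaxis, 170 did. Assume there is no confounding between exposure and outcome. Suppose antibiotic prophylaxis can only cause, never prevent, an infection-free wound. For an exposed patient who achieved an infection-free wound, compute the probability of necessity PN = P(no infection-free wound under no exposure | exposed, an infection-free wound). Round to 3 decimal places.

PN ≈ 0.634

p₁ = P(outcome | exposed) = 1649/2383 = 0.69198
p₀ = P(outcome | unexposed) = 170/671 = 0.25335
Under exogeneity and monotonicity, PN = (p₁ − p₀) / p₁.
PN = (0.69198 − 0.25335) / 0.69198 = 0.43863 / 0.69198 ≈ 0.6339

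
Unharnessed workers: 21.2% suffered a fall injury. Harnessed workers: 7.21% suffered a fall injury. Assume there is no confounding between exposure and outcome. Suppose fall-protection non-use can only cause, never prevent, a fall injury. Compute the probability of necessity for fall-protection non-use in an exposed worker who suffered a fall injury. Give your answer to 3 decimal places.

p₁ = 0.212, p₀ = 0.0721.
Under exogeneity and monotonicity, PN = (p₁ − p₀) / p₁.
PN = (0.212 − 0.0721) / 0.212 = 0.1399 / 0.212 ≈ 0.6599

PN ≈ 0.660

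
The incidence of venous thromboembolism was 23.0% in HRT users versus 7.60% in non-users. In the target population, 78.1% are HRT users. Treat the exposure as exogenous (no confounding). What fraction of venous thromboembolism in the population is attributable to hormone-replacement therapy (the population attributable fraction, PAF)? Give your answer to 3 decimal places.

p₁ = 0.23, p₀ = 0.076.
Overall risk P(Y=1) = π·p₁ + (1−π)·p₀ = 0.781×0.23 + 0.219×0.076 = 0.19627.
Under exogeneity, PAF = [P(Y=1) − p₀] / P(Y=1).
PAF = (0.19627 − 0.076) / 0.19627 ≈ 0.6128

PAF ≈ 0.613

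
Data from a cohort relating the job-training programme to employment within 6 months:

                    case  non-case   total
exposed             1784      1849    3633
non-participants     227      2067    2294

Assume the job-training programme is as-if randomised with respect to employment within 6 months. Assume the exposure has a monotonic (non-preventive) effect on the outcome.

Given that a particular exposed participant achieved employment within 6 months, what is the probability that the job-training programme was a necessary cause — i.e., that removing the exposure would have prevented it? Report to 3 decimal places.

p₁ = P(outcome | exposed) = 1784/3633 = 0.49105
p₀ = P(outcome | unexposed) = 227/2294 = 0.098954
Under exogeneity and monotonicity, PN = (p₁ − p₀)/p₁.
PN = (0.49105 − 0.098954) / 0.49105 ≈ 0.7985

PN ≈ 0.798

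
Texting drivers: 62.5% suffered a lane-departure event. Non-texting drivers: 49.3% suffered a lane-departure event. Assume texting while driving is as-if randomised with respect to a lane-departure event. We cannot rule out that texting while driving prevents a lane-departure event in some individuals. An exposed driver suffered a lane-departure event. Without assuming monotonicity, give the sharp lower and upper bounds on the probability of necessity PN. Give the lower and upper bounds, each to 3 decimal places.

0.211 ≤ PN ≤ 0.811

p₁ = 0.625, p₀ = 0.493.
Under exogeneity alone the bounds on PN are max{0,(p₁−p₀)/p₁} ≤ PN ≤ min{1,(1−p₀)/p₁}.
  lower = (p₁ − p₀)/p₁ = 0.132 / 0.625 ≈ 0.2112
  upper = min{1, (1 − p₀)/p₁} = 0.507 / 0.625 ≈ 0.8112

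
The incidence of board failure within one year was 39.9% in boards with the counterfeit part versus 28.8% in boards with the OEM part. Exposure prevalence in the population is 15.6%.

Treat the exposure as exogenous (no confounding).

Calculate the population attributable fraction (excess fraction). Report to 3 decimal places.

p₁ = 0.399, p₀ = 0.288.
Overall risk P(Y=1) = π·p₁ + (1−π)·p₀ = 0.156×0.399 + 0.844×0.288 = 0.30532.
Under exogeneity, PAF = [P(Y=1) − p₀] / P(Y=1).
PAF = (0.30532 − 0.288) / 0.30532 ≈ 0.0567

PAF ≈ 0.057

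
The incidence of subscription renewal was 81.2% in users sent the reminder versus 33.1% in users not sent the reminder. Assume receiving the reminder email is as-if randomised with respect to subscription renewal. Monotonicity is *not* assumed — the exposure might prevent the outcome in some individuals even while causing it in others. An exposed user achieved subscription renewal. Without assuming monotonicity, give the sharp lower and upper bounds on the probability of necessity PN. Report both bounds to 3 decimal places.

0.592 ≤ PN ≤ 0.824

p₁ = 0.812, p₀ = 0.331.
Under exogeneity alone the bounds on PN are max{0,(p₁−p₀)/p₁} ≤ PN ≤ min{1,(1−p₀)/p₁}.
  lower = (p₁ − p₀)/p₁ = 0.481 / 0.812 ≈ 0.5924
  upper = min{1, (1 − p₀)/p₁} = 0.669 / 0.812 ≈ 0.8239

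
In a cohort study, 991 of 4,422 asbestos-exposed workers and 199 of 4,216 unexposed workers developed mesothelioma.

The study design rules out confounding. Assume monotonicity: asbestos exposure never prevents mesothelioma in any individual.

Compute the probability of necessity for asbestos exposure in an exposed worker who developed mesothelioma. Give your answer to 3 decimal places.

p₁ = P(outcome | exposed) = 991/4422 = 0.22411
p₀ = P(outcome | unexposed) = 199/4216 = 0.047201
Under exogeneity and monotonicity, PN = (p₁ − p₀) / p₁.
PN = (0.22411 − 0.047201) / 0.22411 = 0.17691 / 0.22411 ≈ 0.7894

PN ≈ 0.789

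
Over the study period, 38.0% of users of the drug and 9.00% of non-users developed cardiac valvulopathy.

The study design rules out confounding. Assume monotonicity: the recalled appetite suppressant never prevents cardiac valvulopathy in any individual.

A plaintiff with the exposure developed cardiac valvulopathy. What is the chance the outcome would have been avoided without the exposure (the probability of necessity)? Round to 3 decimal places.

p₁ = 0.38, p₀ = 0.09.
Under exogeneity and monotonicity, PN = (p₁ − p₀) / p₁.
PN = (0.38 − 0.09) / 0.38 = 0.29 / 0.38 ≈ 0.7632

PN ≈ 0.763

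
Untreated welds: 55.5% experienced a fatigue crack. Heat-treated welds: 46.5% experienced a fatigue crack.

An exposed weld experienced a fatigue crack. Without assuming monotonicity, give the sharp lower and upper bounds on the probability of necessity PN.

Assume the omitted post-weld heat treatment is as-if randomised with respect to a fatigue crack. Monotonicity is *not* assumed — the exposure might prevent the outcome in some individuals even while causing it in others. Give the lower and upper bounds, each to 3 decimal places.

0.162 ≤ PN ≤ 0.964

p₁ = 0.555, p₀ = 0.465.
Under exogeneity alone the bounds on PN are max{0,(p₁−p₀)/p₁} ≤ PN ≤ min{1,(1−p₀)/p₁}.
  lower = (p₁ − p₀)/p₁ = 0.09 / 0.555 ≈ 0.1622
  upper = min{1, (1 − p₀)/p₁} = 0.535 / 0.555 ≈ 0.9640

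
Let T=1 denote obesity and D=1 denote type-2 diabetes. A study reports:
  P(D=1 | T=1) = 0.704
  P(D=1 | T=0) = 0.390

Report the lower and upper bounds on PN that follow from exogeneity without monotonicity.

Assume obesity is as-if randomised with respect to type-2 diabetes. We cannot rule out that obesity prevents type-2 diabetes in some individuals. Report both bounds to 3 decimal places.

Let p₁ = 0.704, p₀ = 0.39.
Under exogeneity alone the bounds on PN are max{0,(p₁−p₀)/p₁} ≤ PN ≤ min{1,(1−p₀)/p₁}.
  lower = (p₁ − p₀)/p₁ = 0.314 / 0.704 ≈ 0.4460
  upper = min{1, (1 − p₀)/p₁} = 0.61 / 0.704 ≈ 0.8665

0.446 ≤ PN ≤ 0.866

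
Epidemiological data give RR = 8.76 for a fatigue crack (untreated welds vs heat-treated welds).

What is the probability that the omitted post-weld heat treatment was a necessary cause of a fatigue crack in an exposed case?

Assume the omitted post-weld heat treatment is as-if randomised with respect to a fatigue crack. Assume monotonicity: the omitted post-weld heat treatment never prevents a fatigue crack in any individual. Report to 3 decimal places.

Under exogeneity and monotonicity, PN = (RR − 1) / RR = 1 − 1/RR.
PN = (8.76 − 1) / 8.76 = 7.76 / 8.76 ≈ 0.8858

PN ≈ 0.886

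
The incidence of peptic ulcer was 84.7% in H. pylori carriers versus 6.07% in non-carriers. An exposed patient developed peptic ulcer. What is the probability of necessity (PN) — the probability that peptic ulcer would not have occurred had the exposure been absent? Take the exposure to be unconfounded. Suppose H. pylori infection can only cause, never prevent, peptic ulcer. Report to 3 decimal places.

PN ≈ 0.928

p₁ = 0.847, p₀ = 0.0607.
Under exogeneity and monotonicity, PN = (p₁ − p₀) / p₁.
PN = (0.847 − 0.0607) / 0.847 = 0.7863 / 0.847 ≈ 0.9283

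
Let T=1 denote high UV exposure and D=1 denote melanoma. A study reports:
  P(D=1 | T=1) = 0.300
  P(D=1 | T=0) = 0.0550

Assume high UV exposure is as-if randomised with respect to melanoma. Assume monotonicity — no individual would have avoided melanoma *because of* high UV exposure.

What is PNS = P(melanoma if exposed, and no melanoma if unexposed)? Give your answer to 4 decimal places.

Let p₁ = 0.3, p₀ = 0.055.
Under exogeneity and monotonicity, PNS = p₁ − p₀.
PNS = 0.3 − 0.055 = 0.245

PNS ≈ 0.2450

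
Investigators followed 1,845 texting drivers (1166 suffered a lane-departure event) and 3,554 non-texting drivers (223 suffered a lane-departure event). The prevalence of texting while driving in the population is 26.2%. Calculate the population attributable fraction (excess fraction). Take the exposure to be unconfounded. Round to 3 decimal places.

p₁ = P(outcome | exposed) = 1166/1845 = 0.63198
p₀ = P(outcome | unexposed) = 223/3554 = 0.062746
Overall risk P(Y=1) = π·p₁ + (1−π)·p₀ = 0.262×0.63198 + 0.738×0.062746 = 0.21189.
Under exogeneity, PAF = [P(Y=1) − p₀] / P(Y=1).
PAF = (0.21189 − 0.062746) / 0.21189 ≈ 0.7039

PAF ≈ 0.704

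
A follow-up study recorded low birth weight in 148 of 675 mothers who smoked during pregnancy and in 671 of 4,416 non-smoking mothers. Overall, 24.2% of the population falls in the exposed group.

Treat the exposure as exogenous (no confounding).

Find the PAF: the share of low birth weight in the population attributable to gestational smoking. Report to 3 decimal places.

PAF ≈ 0.097

p₁ = P(outcome | exposed) = 148/675 = 0.21926
p₀ = P(outcome | unexposed) = 671/4416 = 0.15195
Overall risk P(Y=1) = π·p₁ + (1−π)·p₀ = 0.242×0.21926 + 0.758×0.15195 = 0.16824.
Under exogeneity, PAF = [P(Y=1) − p₀] / P(Y=1).
PAF = (0.16824 − 0.15195) / 0.16824 ≈ 0.0968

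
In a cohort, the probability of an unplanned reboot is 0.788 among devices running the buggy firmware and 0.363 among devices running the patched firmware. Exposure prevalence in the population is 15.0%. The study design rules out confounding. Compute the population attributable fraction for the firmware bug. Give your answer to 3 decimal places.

Let p₁ = 0.788, p₀ = 0.363.
Overall risk P(Y=1) = π·p₁ + (1−π)·p₀ = 0.15×0.788 + 0.85×0.363 = 0.42675.
Under exogeneity, PAF = [P(Y=1) − p₀] / P(Y=1).
PAF = (0.42675 − 0.363) / 0.42675 ≈ 0.1494

PAF ≈ 0.149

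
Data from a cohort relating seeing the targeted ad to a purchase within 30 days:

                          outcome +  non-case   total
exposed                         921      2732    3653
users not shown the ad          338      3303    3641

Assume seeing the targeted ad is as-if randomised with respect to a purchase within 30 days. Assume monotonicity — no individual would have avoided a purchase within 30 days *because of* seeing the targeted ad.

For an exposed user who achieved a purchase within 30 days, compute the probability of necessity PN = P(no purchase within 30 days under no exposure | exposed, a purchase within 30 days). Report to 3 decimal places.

PN ≈ 0.632

p₁ = P(outcome | exposed) = 921/3653 = 0.25212
p₀ = P(outcome | unexposed) = 338/3641 = 0.092832
Under exogeneity and monotonicity, PN = (p₁ − p₀) / p₁.
PN = (0.25212 − 0.092832) / 0.25212 = 0.15929 / 0.25212 ≈ 0.6318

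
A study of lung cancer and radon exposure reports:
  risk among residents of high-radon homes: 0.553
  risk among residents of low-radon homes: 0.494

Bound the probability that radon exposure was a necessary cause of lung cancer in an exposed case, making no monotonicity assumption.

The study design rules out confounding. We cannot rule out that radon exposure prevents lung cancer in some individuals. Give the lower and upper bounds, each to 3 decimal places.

0.107 ≤ PN ≤ 0.915

Let p₁ = 0.553, p₀ = 0.494.
Under exogeneity alone the bounds on PN are max{0,(p₁−p₀)/p₁} ≤ PN ≤ min{1,(1−p₀)/p₁}.
  lower = (p₁ − p₀)/p₁ = 0.059 / 0.553 ≈ 0.1067
  upper = min{1, (1 − p₀)/p₁} = 0.506 / 0.553 ≈ 0.9150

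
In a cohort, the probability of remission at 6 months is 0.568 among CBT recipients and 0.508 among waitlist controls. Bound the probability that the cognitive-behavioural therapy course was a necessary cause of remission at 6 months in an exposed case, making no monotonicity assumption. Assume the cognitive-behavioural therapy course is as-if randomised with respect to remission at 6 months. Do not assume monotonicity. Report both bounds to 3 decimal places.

Let p₁ = 0.568, p₀ = 0.508.
Under exogeneity alone the bounds on PN are max{0,(p₁−p₀)/p₁} ≤ PN ≤ min{1,(1−p₀)/p₁}.
  lower = (p₁ − p₀)/p₁ = 0.06 / 0.568 ≈ 0.1056
  upper = min{1, (1 − p₀)/p₁} = 0.492 / 0.568 ≈ 0.8662

0.106 ≤ PN ≤ 0.866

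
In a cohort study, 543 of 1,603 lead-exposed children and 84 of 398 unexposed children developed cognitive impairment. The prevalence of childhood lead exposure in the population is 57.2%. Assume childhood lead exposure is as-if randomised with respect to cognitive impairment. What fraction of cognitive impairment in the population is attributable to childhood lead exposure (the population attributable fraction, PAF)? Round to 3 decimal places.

PAF ≈ 0.257

p₁ = P(outcome | exposed) = 543/1603 = 0.33874
p₀ = P(outcome | unexposed) = 84/398 = 0.21106
Overall risk P(Y=1) = π·p₁ + (1−π)·p₀ = 0.572×0.33874 + 0.428×0.21106 = 0.28409.
Under exogeneity, PAF = [P(Y=1) − p₀] / P(Y=1).
PAF = (0.28409 − 0.21106) / 0.28409 ≈ 0.2571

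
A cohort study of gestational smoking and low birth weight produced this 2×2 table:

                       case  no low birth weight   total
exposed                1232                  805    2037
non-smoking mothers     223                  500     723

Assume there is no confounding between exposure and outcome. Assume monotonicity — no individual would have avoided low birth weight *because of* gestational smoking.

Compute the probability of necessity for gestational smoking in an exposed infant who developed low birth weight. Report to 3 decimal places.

p₁ = P(outcome | exposed) = 1232/2037 = 0.60481
p₀ = P(outcome | unexposed) = 223/723 = 0.30844
Under exogeneity and monotonicity, PN = (p₁ − p₀)/p₁.
PN = (0.60481 − 0.30844) / 0.60481 ≈ 0.4900

PN ≈ 0.490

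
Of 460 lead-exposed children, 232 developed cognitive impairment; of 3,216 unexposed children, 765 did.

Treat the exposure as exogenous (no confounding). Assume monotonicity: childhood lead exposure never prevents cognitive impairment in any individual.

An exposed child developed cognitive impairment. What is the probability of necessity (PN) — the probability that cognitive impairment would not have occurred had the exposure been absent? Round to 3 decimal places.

PN ≈ 0.528

p₁ = P(outcome | exposed) = 232/460 = 0.50435
p₀ = P(outcome | unexposed) = 765/3216 = 0.23787
Under exogeneity and monotonicity, PN = (p₁ − p₀) / p₁.
PN = (0.50435 − 0.23787) / 0.50435 = 0.26647 / 0.50435 ≈ 0.5284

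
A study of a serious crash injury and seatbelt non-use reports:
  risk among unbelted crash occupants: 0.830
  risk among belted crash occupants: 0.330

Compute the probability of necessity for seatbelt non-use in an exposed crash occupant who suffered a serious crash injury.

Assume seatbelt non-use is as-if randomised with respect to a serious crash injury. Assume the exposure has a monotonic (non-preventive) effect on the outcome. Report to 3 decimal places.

Let p₁ = 0.83, p₀ = 0.33.
Under exogeneity and monotonicity, PN = (p₁ − p₀) / p₁.
PN = (0.83 − 0.33) / 0.83 = 0.5 / 0.83 ≈ 0.6024

PN ≈ 0.602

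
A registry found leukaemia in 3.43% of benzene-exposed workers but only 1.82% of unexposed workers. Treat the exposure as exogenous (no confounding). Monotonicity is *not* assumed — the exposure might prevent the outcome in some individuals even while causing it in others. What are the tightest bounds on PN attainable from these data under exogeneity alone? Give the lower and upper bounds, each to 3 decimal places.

p₁ = 0.0343, p₀ = 0.0182.
Under exogeneity alone the bounds on PN are max{0,(p₁−p₀)/p₁} ≤ PN ≤ min{1,(1−p₀)/p₁}.
  lower = (p₁ − p₀)/p₁ = 0.0161 / 0.0343 ≈ 0.4694
  upper = min{1, (1 − p₀)/p₁} = 0.9818 / 0.0343 ≈ 28.6239 → capped at 1

0.469 ≤ PN ≤ 1.000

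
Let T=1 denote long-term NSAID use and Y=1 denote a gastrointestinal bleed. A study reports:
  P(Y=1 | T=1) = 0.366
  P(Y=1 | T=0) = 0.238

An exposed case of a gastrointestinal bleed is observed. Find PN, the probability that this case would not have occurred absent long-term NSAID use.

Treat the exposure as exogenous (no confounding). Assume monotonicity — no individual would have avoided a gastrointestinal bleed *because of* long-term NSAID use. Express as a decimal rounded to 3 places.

PN ≈ 0.350

Let p₁ = 0.366, p₀ = 0.238.
Under exogeneity and monotonicity, PN = (p₁ − p₀) / p₁.
PN = (0.366 − 0.238) / 0.366 = 0.128 / 0.366 ≈ 0.3497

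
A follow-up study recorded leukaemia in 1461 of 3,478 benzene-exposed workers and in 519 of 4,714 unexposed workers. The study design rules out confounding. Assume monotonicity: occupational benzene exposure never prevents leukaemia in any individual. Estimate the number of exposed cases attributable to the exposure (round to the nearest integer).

about 1078 cases

p₁ = P(outcome | exposed) = 1461/3478 = 0.42007
p₀ = P(outcome | unexposed) = 519/4714 = 0.1101
PN = (p₁ − p₀)/p₁ = (0.42007 − 0.1101) / 0.42007 ≈ 0.73791.
Attributable cases ≈ PN × (exposed cases) = 0.73791 × 1461 ≈ 1078.08.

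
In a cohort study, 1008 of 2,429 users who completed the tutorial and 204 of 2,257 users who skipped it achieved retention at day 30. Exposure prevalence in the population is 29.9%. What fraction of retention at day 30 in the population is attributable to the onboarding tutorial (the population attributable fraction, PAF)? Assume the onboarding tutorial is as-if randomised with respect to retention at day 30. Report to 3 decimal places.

PAF ≈ 0.518

p₁ = P(outcome | exposed) = 1008/2429 = 0.41499
p₀ = P(outcome | unexposed) = 204/2257 = 0.090385
Overall risk P(Y=1) = π·p₁ + (1−π)·p₀ = 0.299×0.41499 + 0.701×0.090385 = 0.18744.
Under exogeneity, PAF = [P(Y=1) − p₀] / P(Y=1).
PAF = (0.18744 − 0.090385) / 0.18744 ≈ 0.5178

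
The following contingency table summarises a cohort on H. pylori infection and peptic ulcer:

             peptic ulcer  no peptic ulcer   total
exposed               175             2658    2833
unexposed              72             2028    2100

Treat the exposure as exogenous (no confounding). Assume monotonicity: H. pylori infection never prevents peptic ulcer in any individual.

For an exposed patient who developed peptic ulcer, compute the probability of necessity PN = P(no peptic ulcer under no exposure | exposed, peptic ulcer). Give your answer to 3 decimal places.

PN ≈ 0.445

p₁ = P(outcome | exposed) = 175/2833 = 0.061772
p₀ = P(outcome | unexposed) = 72/2100 = 0.034286
Under exogeneity and monotonicity, PN = (p₁ − p₀) / p₁.
PN = (0.061772 − 0.034286) / 0.061772 = 0.027486 / 0.061772 ≈ 0.4450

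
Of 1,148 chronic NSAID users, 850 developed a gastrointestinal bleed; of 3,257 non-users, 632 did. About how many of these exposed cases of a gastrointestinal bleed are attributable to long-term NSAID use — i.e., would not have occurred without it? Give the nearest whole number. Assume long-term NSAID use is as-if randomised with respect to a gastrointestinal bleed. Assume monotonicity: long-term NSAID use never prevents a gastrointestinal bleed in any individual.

p₁ = P(outcome | exposed) = 850/1148 = 0.74042
p₀ = P(outcome | unexposed) = 632/3257 = 0.19404
PN = (p₁ − p₀)/p₁ = (0.74042 − 0.19404) / 0.74042 ≈ 0.73793.
Attributable cases ≈ PN × (exposed cases) = 0.73793 × 850 ≈ 627.24.

about 627 cases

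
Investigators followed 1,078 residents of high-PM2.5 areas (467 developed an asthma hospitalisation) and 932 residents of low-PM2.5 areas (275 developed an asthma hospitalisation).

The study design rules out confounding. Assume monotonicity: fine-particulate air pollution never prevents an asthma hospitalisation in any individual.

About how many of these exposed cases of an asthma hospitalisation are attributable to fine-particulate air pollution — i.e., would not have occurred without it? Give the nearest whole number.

p₁ = P(outcome | exposed) = 467/1078 = 0.43321
p₀ = P(outcome | unexposed) = 275/932 = 0.29506
PN = (p₁ − p₀)/p₁ = (0.43321 − 0.29506) / 0.43321 ≈ 0.31889.
Attributable cases ≈ PN × (exposed cases) = 0.31889 × 467 ≈ 148.92.

about 149 cases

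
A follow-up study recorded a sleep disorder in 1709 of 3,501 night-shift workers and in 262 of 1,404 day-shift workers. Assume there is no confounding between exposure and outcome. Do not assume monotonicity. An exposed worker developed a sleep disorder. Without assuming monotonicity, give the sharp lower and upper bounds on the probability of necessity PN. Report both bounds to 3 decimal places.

0.618 ≤ PN ≤ 1.000

p₁ = P(outcome | exposed) = 1709/3501 = 0.48815
p₀ = P(outcome | unexposed) = 262/1404 = 0.18661
Under exogeneity alone the bounds on PN are max{0,(p₁−p₀)/p₁} ≤ PN ≤ min{1,(1−p₀)/p₁}.
  lower = (p₁ − p₀)/p₁ = 0.30154 / 0.48815 ≈ 0.6177
  upper = min{1, (1 − p₀)/p₁} = 0.81339 / 0.48815 ≈ 1.6663 → capped at 1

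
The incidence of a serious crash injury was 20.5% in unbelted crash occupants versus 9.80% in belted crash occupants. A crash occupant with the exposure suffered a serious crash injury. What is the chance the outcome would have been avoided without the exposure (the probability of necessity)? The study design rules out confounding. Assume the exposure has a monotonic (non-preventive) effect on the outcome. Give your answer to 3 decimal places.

PN ≈ 0.522

p₁ = 0.205, p₀ = 0.098.
Under exogeneity and monotonicity, PN = (p₁ − p₀) / p₁.
PN = (0.205 − 0.098) / 0.205 = 0.107 / 0.205 ≈ 0.5220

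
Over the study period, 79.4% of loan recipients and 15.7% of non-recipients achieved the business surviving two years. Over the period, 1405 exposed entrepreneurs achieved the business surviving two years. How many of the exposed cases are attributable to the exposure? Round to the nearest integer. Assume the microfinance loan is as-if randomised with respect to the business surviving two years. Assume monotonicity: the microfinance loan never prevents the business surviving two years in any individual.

about 1127 cases

p₁ = 0.794, p₀ = 0.157.
PN = (p₁ − p₀)/p₁ = (0.794 − 0.157) / 0.794 ≈ 0.80227.
Attributable cases ≈ PN × (exposed cases) = 0.80227 × 1405 ≈ 1127.19.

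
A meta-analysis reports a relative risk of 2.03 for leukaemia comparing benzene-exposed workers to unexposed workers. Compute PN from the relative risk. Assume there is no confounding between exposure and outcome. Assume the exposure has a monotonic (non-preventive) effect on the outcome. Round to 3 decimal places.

PN ≈ 0.507

Under exogeneity and monotonicity, PN = (RR − 1) / RR = 1 − 1/RR.
PN = (2.03 − 1) / 2.03 = 1.03 / 2.03 ≈ 0.5074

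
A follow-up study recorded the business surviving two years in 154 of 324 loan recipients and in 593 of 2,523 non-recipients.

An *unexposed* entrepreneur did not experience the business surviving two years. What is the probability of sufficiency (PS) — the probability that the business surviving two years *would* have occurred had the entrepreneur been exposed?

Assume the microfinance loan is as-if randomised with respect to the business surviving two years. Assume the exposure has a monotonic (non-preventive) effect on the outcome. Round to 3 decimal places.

PS ≈ 0.314

p₁ = P(outcome | exposed) = 154/324 = 0.47531
p₀ = P(outcome | unexposed) = 593/2523 = 0.23504
Under exogeneity and monotonicity, PS = (p₁ − p₀) / (1 − p₀).
PS = (0.47531 − 0.23504) / (1 − 0.23504) = 0.24027 / 0.76496 ≈ 0.3141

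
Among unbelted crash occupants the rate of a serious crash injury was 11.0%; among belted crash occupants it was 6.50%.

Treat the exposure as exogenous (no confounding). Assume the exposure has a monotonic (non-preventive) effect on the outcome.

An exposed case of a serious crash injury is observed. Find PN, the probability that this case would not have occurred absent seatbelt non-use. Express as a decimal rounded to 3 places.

PN ≈ 0.409

p₁ = 0.11, p₀ = 0.065.
Under exogeneity and monotonicity, PN = (p₁ − p₀) / p₁.
PN = (0.11 − 0.065) / 0.11 = 0.045 / 0.11 ≈ 0.4091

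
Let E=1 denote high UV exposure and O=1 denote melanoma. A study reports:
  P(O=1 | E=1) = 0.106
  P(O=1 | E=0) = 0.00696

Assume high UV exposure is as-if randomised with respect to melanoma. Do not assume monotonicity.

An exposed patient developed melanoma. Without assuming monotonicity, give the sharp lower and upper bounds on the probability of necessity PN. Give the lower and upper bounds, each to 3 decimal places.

Let p₁ = 0.106, p₀ = 0.00696.
Under exogeneity alone the bounds on PN are max{0,(p₁−p₀)/p₁} ≤ PN ≤ min{1,(1−p₀)/p₁}.
  lower = (p₁ − p₀)/p₁ = 0.09904 / 0.106 ≈ 0.9343
  upper = min{1, (1 − p₀)/p₁} = 0.99304 / 0.106 ≈ 9.3683 → capped at 1

0.934 ≤ PN ≤ 1.000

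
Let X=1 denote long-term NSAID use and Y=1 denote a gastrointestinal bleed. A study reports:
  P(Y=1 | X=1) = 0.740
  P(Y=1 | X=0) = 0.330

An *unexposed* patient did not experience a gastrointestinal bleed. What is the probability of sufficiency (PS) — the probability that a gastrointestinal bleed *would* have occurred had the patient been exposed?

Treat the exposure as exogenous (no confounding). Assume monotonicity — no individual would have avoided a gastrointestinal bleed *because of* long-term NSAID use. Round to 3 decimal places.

Let p₁ = 0.74, p₀ = 0.33.
Under exogeneity and monotonicity, PS = (p₁ − p₀) / (1 − p₀).
PS = (0.74 − 0.33) / (1 − 0.33) = 0.41 / 0.67 ≈ 0.6119

PS ≈ 0.612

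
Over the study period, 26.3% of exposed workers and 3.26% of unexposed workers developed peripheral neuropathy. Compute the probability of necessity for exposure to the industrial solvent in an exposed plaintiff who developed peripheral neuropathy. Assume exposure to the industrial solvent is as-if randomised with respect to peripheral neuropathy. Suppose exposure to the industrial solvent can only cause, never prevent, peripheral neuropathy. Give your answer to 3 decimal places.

p₁ = 0.263, p₀ = 0.0326.
Under exogeneity and monotonicity, PN = (p₁ − p₀) / p₁.
PN = (0.263 − 0.0326) / 0.263 = 0.2304 / 0.263 ≈ 0.8760

PN ≈ 0.876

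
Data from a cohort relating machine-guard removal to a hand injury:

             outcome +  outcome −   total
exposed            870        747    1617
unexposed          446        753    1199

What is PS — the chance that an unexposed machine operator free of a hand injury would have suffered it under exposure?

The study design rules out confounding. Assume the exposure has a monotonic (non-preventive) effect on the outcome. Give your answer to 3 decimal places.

p₁ = P(outcome | exposed) = 870/1617 = 0.53803
p₀ = P(outcome | unexposed) = 446/1199 = 0.37198
Under exogeneity and monotonicity, PS = (p₁ − p₀)/(1 − p₀).
PS = (0.53803 − 0.37198) / 0.62802 ≈ 0.2644

PS ≈ 0.264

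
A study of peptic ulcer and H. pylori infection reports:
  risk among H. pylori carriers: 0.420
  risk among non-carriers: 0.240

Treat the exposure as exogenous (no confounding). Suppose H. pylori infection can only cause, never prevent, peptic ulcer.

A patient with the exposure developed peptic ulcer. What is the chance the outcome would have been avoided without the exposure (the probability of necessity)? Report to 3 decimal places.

Let p₁ = 0.42, p₀ = 0.24.
Under exogeneity and monotonicity, PN = (p₁ − p₀) / p₁.
PN = (0.42 − 0.24) / 0.42 = 0.18 / 0.42 ≈ 0.4286

PN ≈ 0.429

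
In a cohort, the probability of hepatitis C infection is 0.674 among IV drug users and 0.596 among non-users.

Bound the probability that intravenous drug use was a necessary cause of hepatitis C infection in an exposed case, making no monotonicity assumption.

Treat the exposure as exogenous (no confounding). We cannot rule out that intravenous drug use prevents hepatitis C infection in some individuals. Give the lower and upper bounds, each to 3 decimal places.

0.116 ≤ PN ≤ 0.599

Let p₁ = 0.674, p₀ = 0.596.
Under exogeneity alone the bounds on PN are max{0,(p₁−p₀)/p₁} ≤ PN ≤ min{1,(1−p₀)/p₁}.
  lower = (p₁ − p₀)/p₁ = 0.078 / 0.674 ≈ 0.1157
  upper = min{1, (1 − p₀)/p₁} = 0.404 / 0.674 ≈ 0.5994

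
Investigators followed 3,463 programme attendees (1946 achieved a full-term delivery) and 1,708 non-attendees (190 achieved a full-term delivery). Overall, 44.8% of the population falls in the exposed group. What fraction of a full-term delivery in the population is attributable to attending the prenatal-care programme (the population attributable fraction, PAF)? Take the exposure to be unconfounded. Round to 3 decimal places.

PAF ≈ 0.645

p₁ = P(outcome | exposed) = 1946/3463 = 0.56194
p₀ = P(outcome | unexposed) = 190/1708 = 0.11124
Overall risk P(Y=1) = π·p₁ + (1−π)·p₀ = 0.448×0.56194 + 0.552×0.11124 = 0.31315.
Under exogeneity, PAF = [P(Y=1) − p₀] / P(Y=1).
PAF = (0.31315 − 0.11124) / 0.31315 ≈ 0.6448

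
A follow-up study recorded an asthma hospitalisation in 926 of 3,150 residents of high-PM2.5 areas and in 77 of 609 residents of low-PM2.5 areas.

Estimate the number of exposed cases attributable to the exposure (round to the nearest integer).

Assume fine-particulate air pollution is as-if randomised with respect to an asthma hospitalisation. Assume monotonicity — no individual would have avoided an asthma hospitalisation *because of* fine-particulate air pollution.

p₁ = P(outcome | exposed) = 926/3150 = 0.29397
p₀ = P(outcome | unexposed) = 77/609 = 0.12644
PN = (p₁ − p₀)/p₁ = (0.29397 − 0.12644) / 0.29397 ≈ 0.56990.
Attributable cases ≈ PN × (exposed cases) = 0.56990 × 926 ≈ 527.72.

about 528 cases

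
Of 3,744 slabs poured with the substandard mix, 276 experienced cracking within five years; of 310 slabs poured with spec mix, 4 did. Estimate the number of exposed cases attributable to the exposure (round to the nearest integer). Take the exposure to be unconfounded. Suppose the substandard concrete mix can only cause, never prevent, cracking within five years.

about 228 cases

p₁ = P(outcome | exposed) = 276/3744 = 0.073718
p₀ = P(outcome | unexposed) = 4/310 = 0.012903
PN = (p₁ − p₀)/p₁ = (0.073718 − 0.012903) / 0.073718 ≈ 0.82496.
Attributable cases ≈ PN × (exposed cases) = 0.82496 × 276 ≈ 227.69.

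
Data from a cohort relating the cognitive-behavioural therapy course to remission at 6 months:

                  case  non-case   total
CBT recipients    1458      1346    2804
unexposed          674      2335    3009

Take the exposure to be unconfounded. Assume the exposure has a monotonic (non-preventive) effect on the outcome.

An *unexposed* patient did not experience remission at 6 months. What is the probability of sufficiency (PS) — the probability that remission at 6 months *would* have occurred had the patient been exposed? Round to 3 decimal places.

p₁ = P(outcome | exposed) = 1458/2804 = 0.51997
p₀ = P(outcome | unexposed) = 674/3009 = 0.22399
Under exogeneity and monotonicity, PS = (p₁ − p₀) / (1 − p₀).
PS = (0.51997 − 0.22399) / (1 − 0.22399) = 0.29598 / 0.77601 ≈ 0.3814

PS ≈ 0.381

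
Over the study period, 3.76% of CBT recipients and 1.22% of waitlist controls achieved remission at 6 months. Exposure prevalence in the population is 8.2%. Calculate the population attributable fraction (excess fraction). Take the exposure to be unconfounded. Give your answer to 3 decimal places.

PAF ≈ 0.146

p₁ = 0.0376, p₀ = 0.0122.
Overall risk P(Y=1) = π·p₁ + (1−π)·p₀ = 0.082×0.0376 + 0.918×0.0122 = 0.014283.
Under exogeneity, PAF = [P(Y=1) − p₀] / P(Y=1).
PAF = (0.014283 − 0.0122) / 0.014283 ≈ 0.1458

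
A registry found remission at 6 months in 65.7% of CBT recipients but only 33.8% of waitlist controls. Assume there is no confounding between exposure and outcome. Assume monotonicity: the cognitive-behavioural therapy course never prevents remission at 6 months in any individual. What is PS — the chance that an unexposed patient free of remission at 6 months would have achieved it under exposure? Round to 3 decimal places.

PS ≈ 0.482

p₁ = 0.657, p₀ = 0.338.
Under exogeneity and monotonicity, PS = (p₁ − p₀) / (1 − p₀).
PS = (0.657 − 0.338) / (1 − 0.338) = 0.319 / 0.662 ≈ 0.4819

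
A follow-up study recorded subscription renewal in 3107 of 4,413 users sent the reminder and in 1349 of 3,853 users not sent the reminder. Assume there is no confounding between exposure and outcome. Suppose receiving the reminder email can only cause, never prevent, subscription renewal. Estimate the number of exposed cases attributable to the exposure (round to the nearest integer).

p₁ = P(outcome | exposed) = 3107/4413 = 0.70406
p₀ = P(outcome | unexposed) = 1349/3853 = 0.35012
PN = (p₁ − p₀)/p₁ = (0.70406 − 0.35012) / 0.70406 ≈ 0.50271.
Attributable cases ≈ PN × (exposed cases) = 0.50271 × 3107 ≈ 1561.93.

about 1562 cases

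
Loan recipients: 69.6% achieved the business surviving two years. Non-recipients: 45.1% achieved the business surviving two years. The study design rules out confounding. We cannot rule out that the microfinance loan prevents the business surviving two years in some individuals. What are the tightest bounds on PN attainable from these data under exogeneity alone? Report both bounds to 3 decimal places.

p₁ = 0.696, p₀ = 0.451.
Under exogeneity alone the bounds on PN are max{0,(p₁−p₀)/p₁} ≤ PN ≤ min{1,(1−p₀)/p₁}.
  lower = (p₁ − p₀)/p₁ = 0.245 / 0.696 ≈ 0.3520
  upper = min{1, (1 − p₀)/p₁} = 0.549 / 0.696 ≈ 0.7888

0.352 ≤ PN ≤ 0.789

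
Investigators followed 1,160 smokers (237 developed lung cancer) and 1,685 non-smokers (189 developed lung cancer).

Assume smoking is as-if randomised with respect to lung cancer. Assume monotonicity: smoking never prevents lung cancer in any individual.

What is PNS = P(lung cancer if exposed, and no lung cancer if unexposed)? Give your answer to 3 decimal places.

PNS ≈ 0.092

p₁ = P(outcome | exposed) = 237/1160 = 0.20431
p₀ = P(outcome | unexposed) = 189/1685 = 0.11217
Under exogeneity and monotonicity, PNS = p₁ − p₀.
PNS = 0.20431 − 0.11217 = 0.092144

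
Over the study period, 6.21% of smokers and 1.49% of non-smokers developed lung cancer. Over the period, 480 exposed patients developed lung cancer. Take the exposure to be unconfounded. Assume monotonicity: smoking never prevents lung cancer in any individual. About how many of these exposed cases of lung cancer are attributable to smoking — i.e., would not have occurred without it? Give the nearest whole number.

p₁ = 0.0621, p₀ = 0.0149.
PN = (p₁ − p₀)/p₁ = (0.0621 − 0.0149) / 0.0621 ≈ 0.76006.
Attributable cases ≈ PN × (exposed cases) = 0.76006 × 480 ≈ 364.83.

about 365 cases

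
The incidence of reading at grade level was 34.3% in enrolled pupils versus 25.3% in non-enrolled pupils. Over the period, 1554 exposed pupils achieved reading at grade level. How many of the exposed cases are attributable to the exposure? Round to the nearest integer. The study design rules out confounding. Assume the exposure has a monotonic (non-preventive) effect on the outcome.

about 408 cases

p₁ = 0.343, p₀ = 0.253.
PN = (p₁ − p₀)/p₁ = (0.343 − 0.253) / 0.343 ≈ 0.26239.
Attributable cases ≈ PN × (exposed cases) = 0.26239 × 1554 ≈ 407.76.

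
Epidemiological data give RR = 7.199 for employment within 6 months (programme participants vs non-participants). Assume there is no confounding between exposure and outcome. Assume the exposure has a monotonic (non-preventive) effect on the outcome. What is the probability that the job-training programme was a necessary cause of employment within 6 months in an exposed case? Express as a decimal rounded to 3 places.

PN ≈ 0.861

Under exogeneity and monotonicity, PN = (RR − 1) / RR = 1 − 1/RR.
PN = (7.199 − 1) / 7.199 = 6.199 / 7.199 ≈ 0.8611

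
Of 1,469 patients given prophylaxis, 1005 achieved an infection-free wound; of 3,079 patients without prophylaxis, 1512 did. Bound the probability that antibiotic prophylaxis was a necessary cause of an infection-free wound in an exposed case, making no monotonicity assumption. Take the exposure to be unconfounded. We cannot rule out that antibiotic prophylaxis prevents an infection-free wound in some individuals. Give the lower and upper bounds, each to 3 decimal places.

0.282 ≤ PN ≤ 0.744

p₁ = P(outcome | exposed) = 1005/1469 = 0.68414
p₀ = P(outcome | unexposed) = 1512/3079 = 0.49107
Under exogeneity alone the bounds on PN are max{0,(p₁−p₀)/p₁} ≤ PN ≤ min{1,(1−p₀)/p₁}.
  lower = (p₁ − p₀)/p₁ = 0.19307 / 0.68414 ≈ 0.2822
  upper = min{1, (1 − p₀)/p₁} = 0.50893 / 0.68414 ≈ 0.7439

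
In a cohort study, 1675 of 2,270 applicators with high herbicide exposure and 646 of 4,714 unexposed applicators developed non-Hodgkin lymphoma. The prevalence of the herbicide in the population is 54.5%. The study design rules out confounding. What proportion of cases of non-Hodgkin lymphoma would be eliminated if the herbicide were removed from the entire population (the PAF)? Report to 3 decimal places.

p₁ = P(outcome | exposed) = 1675/2270 = 0.73789
p₀ = P(outcome | unexposed) = 646/4714 = 0.13704
Overall risk P(Y=1) = π·p₁ + (1−π)·p₀ = 0.545×0.73789 + 0.455×0.13704 = 0.4645.
Under exogeneity, PAF = [P(Y=1) − p₀] / P(Y=1).
PAF = (0.4645 − 0.13704) / 0.4645 ≈ 0.7050

PAF ≈ 0.705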